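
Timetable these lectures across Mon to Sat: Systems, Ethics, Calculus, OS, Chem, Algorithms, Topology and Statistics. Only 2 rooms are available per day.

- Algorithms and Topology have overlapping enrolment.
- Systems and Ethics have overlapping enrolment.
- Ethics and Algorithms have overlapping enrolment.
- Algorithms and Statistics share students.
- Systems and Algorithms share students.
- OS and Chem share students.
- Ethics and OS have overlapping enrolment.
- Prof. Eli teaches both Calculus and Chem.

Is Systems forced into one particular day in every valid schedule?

Systems can be Mon (e.g. OS in Wed, Statistics in Thu, Topology in Thu, Algorithms in Wed, Ethics in Tue, Chem in Tue, Systems in Mon, Calculus in Mon) or Tue (e.g. Algorithms -> Wed; Topology -> Thu; OS -> Tue; Ethics -> Mon; Systems -> Tue; Chem -> Wed; Calculus -> Mon; Statistics -> Thu).

No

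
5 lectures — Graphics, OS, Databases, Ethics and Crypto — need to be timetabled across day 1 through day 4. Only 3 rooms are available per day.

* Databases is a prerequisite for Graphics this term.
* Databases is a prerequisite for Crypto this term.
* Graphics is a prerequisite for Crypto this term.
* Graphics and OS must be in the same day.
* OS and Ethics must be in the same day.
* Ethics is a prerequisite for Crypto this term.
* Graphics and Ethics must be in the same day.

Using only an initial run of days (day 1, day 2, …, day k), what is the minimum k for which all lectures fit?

The precedence chain requires at least 3 distinct days.
With at most 3 per day and 5 lectures, at least 2 days are needed.
3 works (last occupied day: day 3): for example Crypto in day 3; Ethics in day 2; OS in day 2; Databases in day 1; Graphics in day 2.

3 days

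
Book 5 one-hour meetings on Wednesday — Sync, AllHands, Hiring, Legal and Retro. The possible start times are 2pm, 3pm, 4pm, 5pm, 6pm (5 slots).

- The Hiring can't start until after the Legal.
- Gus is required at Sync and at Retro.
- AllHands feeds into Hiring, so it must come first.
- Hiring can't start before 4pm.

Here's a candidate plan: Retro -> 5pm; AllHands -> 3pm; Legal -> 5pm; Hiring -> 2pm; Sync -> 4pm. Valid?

No — it violates: The Hiring can't start until after the Legal

AllHands feeds into Hiring, so it must come first — violated.
Hiring can't start before 4pm — violated.
The Hiring can't start until after the Legal — violated.
Gus is required at Sync and at Retro — holds.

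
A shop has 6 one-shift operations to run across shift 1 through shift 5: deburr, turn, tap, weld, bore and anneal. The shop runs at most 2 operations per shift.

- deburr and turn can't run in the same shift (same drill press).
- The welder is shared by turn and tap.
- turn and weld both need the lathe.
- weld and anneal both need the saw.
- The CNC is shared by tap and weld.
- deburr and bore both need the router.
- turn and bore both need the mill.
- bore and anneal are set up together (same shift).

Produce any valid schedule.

deburr -> shift 1, bore -> shift 4, tap -> shift 1, turn -> shift 2, weld -> shift 3, anneal -> shift 4

Checking: turn(shift 2) != bore(shift 4); weld(shift 3) != anneal(shift 4); turn(shift 2) != weld(shift 3); turn(shift 2) != tap(shift 1); tap(shift 1) != weld(shift 3); deburr(shift 1) != bore(shift 4); deburr(shift 1) != turn(shift 2); bore = anneal = shift 4; max 2 per shift (cap 2).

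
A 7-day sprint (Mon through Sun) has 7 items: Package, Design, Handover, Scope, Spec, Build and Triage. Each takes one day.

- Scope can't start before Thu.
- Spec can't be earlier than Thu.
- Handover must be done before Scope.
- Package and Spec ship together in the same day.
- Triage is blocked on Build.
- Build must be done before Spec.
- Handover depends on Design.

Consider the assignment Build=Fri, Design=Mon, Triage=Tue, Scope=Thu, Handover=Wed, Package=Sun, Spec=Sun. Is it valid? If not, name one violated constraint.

No. Triage is blocked on Build is not satisfied.

Handover depends on Design — holds.
Handover must be done before Scope — holds.
Triage is blocked on Build — violated.
Spec can't be earlier than Thu — holds.
Build must be done before Spec — holds.
Scope can't start before Thu — holds.
Package and Spec ship together in the same day — holds.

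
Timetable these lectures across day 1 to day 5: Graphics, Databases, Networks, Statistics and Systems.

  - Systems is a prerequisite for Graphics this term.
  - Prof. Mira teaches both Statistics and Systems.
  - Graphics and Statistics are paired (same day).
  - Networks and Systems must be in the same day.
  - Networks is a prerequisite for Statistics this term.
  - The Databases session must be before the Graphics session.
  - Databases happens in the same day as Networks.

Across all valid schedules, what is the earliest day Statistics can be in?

day 2

Precedence pushes Statistics to at least day 2.
Statistics at day 2 is achievable: Networks -> day 1; Statistics -> day 2; Systems -> day 1; Graphics -> day 2; Databases -> day 1.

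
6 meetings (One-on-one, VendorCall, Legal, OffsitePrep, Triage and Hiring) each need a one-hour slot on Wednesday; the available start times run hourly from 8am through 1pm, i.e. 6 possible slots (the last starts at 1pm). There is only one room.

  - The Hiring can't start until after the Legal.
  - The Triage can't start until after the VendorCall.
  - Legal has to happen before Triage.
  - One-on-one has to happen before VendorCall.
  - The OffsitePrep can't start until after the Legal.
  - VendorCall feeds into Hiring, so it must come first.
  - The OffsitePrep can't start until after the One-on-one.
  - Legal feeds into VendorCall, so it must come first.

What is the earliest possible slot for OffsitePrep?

10am

Precedence pushes OffsitePrep to at least 9am.
OffsitePrep at 10am is achievable: OffsitePrep in 10am, One-on-one in 9am, Legal in 8am, Hiring in 1pm, Triage in 12pm, VendorCall in 11am.
Nothing earlier works — the capacity limit rule out every slot before 10am.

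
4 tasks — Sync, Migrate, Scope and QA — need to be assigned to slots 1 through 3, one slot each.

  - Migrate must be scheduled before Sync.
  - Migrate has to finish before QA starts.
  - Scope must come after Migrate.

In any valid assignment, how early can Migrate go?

1

Downstream work caps Migrate at 2.
Migrate at 1 is achievable: Sync in 2, QA in 2, Scope in 2, Migrate in 1.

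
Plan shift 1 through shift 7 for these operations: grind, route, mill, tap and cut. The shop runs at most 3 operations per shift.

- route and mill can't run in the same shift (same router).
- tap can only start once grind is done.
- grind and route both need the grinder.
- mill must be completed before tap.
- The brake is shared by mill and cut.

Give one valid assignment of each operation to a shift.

grind -> shift 1; mill -> shift 1; cut -> shift 2; tap -> shift 2; route -> shift 2

Checking: grind(shift 1) before tap(shift 2); mill(shift 1) before tap(shift 2); route(shift 2) != mill(shift 1); grind(shift 1) != route(shift 2); mill(shift 1) != cut(shift 2); max 3 per shift (cap 3).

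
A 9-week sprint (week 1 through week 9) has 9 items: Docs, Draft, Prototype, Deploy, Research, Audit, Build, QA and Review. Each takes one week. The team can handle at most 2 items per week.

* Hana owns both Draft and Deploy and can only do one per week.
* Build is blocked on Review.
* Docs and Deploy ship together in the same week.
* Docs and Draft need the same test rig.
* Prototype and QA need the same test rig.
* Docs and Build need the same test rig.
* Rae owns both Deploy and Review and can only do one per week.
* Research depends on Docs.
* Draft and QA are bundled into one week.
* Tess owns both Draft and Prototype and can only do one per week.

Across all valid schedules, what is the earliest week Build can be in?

week 2

Precedence pushes Build to at least week 2.
Build at week 2 is achievable: Prototype -> week 1, Review -> week 1, Audit -> week 2, Build -> week 2, Deploy -> week 3, QA -> week 5, Docs -> week 3, Research -> week 4, Draft -> week 5.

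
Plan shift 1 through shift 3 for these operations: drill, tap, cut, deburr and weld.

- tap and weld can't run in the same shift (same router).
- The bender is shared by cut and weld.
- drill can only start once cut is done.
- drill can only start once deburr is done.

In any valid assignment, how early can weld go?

weld at shift 1 is achievable: tap=shift 2; cut=shift 2; weld=shift 1; drill=shift 3; deburr=shift 1.

shift 1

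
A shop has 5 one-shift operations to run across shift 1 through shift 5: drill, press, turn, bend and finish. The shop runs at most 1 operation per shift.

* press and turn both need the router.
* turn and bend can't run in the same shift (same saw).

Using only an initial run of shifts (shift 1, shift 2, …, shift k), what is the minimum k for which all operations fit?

With at most 1 per shift and 5 operations, at least 5 shifts are needed.
5 works (last occupied shift: shift 5): for example drill in shift 1; turn in shift 3; press in shift 2; finish in shift 5; bend in shift 4.

5 shifts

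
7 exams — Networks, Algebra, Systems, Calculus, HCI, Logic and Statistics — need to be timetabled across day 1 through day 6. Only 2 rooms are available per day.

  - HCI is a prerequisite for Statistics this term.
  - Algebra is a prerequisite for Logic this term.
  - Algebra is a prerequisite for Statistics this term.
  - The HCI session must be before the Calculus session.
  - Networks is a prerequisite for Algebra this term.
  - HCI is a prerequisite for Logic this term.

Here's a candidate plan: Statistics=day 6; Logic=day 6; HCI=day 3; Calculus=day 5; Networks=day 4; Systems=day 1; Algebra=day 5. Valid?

Valid

HCI is a prerequisite for Statistics this term — holds.
Networks is a prerequisite for Algebra this term — holds.
Only 2 rooms are available per day — holds.
Algebra is a prerequisite for Logic this term — holds.
The HCI session must be before the Calculus session — holds.
HCI is a prerequisite for Logic this term — holds.
Algebra is a prerequisite for Statistics this term — holds.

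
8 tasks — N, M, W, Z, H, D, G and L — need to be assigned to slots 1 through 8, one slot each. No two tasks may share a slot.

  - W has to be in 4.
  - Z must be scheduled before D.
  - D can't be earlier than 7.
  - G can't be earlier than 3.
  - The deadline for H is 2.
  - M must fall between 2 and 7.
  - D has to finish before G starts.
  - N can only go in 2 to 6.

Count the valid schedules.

36

Splitting on N: it can be 2 (6), 3 (10), 5 (10), 6 (10). Listing each branch's schedules as (M, W, Z, H, D, G, L):
N=2: (3,4,5,1,7,8,6) (3,4,6,1,7,8,5) (5,4,3,1,7,8,6) (5,4,6,1,7,8,3) (6,4,3,1,7,8,5) (6,4,5,1,7,8,3) — 6.
N=3: (2,4,5,1,7,8,6) (2,4,6,1,7,8,5) (5,4,1,2,7,8,6) (5,4,2,1,7,8,6) (5,4,6,1,7,8,2) (5,4,6,2,7,8,1) (6,4,1,2,7,8,5) (6,4,2,1,7,8,5) (6,4,5,1,7,8,2) (6,4,5,2,7,8,1) — 10.
N=5: (2,4,3,1,7,8,6) (2,4,6,1,7,8,3) (3,4,1,2,7,8,6) (3,4,2,1,7,8,6) (3,4,6,1,7,8,2) (3,4,6,2,7,8,1) (6,4,1,2,7,8,3) (6,4,2,1,7,8,3) (6,4,3,1,7,8,2) (6,4,3,2,7,8,1) — 10.
N=6: (2,4,3,1,7,8,5) (2,4,5,1,7,8,3) (3,4,1,2,7,8,5) (3,4,2,1,7,8,5) (3,4,5,1,7,8,2) (3,4,5,2,7,8,1) (5,4,1,2,7,8,3) (5,4,2,1,7,8,3) (5,4,3,1,7,8,2) (5,4,3,2,7,8,1) — 10.
Summing: 6 + 10 + 10 + 10 = 36.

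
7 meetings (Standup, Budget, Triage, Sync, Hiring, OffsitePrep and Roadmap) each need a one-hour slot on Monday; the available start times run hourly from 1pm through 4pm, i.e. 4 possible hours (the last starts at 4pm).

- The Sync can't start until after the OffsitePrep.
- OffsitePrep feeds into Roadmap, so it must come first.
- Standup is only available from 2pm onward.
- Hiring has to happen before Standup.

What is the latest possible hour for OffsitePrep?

Downstream work caps OffsitePrep at 3pm.
OffsitePrep at 3pm is achievable: Triage=1pm, Roadmap=4pm, Budget=1pm, Standup=2pm, Hiring=1pm, OffsitePrep=3pm, Sync=4pm.

3pm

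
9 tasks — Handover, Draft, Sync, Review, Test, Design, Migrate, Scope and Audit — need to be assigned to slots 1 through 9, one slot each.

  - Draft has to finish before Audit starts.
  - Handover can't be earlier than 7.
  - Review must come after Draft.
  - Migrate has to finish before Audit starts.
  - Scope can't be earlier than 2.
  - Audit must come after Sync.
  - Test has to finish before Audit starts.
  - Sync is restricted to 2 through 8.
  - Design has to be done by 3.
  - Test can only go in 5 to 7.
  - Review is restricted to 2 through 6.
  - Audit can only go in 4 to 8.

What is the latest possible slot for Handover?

9

Handover is available from 7.
Handover at 9 is achievable: Design in 1; Migrate in 1; Review in 2; Draft in 1; Audit in 6; Test in 5; Handover in 9; Scope in 2; Sync in 2.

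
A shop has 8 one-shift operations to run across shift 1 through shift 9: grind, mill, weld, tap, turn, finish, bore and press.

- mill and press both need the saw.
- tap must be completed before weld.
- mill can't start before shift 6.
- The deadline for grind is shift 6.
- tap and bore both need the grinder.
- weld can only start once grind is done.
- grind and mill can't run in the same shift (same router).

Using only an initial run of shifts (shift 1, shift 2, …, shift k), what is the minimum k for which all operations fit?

6

The precedence chain requires at least 2 distinct shifts.
mill can't be placed before shift 6, so the schedule must run through at least shift 6.
6 works (last occupied shift: shift 6): for example turn in shift 1; press in shift 1; bore in shift 2; grind in shift 1; mill in shift 6; finish in shift 1; weld in shift 2; tap in shift 1.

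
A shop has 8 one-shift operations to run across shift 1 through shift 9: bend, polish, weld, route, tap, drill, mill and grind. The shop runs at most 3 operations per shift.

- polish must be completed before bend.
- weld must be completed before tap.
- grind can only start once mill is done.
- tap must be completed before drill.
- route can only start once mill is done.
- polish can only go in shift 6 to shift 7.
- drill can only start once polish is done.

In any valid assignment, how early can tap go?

Precedence pushes tap to at least shift 2; downstream work caps tap at shift 8.
tap at shift 2 is achievable: route=shift 2, mill=shift 1, polish=shift 6, weld=shift 1, tap=shift 2, bend=shift 7, grind=shift 2, drill=shift 7.

shift 2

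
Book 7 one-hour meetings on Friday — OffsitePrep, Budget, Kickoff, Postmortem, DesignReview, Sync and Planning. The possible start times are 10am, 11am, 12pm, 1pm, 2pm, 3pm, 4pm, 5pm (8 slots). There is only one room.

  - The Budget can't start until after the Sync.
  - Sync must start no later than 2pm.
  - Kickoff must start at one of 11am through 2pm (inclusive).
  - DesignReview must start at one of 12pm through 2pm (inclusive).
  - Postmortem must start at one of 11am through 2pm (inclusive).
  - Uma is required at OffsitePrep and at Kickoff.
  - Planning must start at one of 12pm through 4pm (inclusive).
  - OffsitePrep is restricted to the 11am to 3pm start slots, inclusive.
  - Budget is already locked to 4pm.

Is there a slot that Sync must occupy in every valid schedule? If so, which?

10am

Sync's own window allows nothing later than 2pm.
So Sync is pinned to 10am.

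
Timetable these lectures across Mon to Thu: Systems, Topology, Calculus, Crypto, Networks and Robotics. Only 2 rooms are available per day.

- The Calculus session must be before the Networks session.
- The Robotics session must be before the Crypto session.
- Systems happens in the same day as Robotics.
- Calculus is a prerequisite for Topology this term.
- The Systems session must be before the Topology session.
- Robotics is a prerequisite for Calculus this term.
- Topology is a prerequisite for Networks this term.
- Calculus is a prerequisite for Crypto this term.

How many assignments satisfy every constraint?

2

Enumerating: Networks=Thu; Robotics=Mon; Crypto=Wed; Systems=Mon; Topology=Wed; Calculus=Tue | Systems in Mon, Crypto in Thu, Robotics in Mon, Calculus in Tue, Networks in Thu, Topology in Wed.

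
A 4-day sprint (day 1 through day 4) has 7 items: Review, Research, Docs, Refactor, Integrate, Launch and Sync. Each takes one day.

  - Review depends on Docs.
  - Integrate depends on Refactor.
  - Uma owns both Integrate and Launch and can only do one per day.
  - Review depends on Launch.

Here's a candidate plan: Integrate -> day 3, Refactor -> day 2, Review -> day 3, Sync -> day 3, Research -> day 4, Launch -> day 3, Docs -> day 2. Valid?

Review depends on Launch — violated.
Integrate depends on Refactor — holds.
Review depends on Docs — holds.
Uma owns both Integrate and Launch and can only do one per day — violated.

No — it violates: Uma owns both Integrate and Launch and can only do one per day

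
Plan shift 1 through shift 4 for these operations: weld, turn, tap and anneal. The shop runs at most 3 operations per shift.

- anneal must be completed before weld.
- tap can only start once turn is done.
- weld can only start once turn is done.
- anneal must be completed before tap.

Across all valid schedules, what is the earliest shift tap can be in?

Precedence pushes tap to at least shift 2.
tap at shift 2 is achievable: anneal=shift 1, tap=shift 2, weld=shift 2, turn=shift 1.

shift 2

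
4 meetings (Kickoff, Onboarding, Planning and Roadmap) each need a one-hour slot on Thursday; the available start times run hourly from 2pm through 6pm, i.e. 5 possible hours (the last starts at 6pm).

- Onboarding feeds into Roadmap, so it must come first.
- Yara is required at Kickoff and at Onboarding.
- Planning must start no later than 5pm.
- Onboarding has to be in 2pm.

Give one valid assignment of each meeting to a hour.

Roadmap -> 3pm; Planning -> 2pm; Kickoff -> 3pm; Onboarding -> 2pm

Checking: Onboarding(2pm) before Roadmap(3pm); Kickoff(3pm) != Onboarding(2pm); Planning=2pm in [2pm,5pm]; Onboarding=2pm in [2pm,2pm].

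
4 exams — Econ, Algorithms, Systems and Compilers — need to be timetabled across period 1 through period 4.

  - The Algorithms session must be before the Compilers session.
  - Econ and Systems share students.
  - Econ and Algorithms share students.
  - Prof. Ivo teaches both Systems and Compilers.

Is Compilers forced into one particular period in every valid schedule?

Compilers can be period 2 (e.g. Algorithms=period 1; Econ=period 2; Compilers=period 2; Systems=period 1) or period 3 (e.g. Systems in period 1, Compilers in period 3, Algorithms in period 1, Econ in period 2).

No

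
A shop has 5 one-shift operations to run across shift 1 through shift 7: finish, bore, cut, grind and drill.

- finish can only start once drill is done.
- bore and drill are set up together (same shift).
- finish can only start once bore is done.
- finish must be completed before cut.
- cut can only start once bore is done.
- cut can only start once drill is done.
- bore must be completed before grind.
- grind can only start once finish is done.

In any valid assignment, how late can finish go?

shift 6

Precedence pushes finish to at least shift 2; downstream work caps finish at shift 6.
finish at shift 6 is achievable: cut in shift 7; bore in shift 1; drill in shift 1; finish in shift 6; grind in shift 7.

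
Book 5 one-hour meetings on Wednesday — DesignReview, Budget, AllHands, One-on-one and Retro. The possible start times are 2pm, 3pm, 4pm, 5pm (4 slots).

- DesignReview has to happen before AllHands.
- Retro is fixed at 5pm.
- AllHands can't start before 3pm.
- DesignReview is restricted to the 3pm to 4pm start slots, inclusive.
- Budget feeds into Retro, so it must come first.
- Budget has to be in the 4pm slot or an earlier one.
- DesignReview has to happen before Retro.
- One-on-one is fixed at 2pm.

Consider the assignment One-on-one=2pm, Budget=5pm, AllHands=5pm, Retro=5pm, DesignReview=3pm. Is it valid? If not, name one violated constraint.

No. Budget has to be in the 4pm slot or an earlier one is not satisfied.

DesignReview is restricted to the 3pm to 4pm start slots, inclusive — holds.
Budget feeds into Retro, so it must come first — violated.
Retro is fixed at 5pm — holds.
Budget has to be in the 4pm slot or an earlier one — violated.
DesignReview has to happen before AllHands — holds.
AllHands can't start before 3pm — holds.
One-on-one is fixed at 2pm — holds.
DesignReview has to happen before Retro — holds.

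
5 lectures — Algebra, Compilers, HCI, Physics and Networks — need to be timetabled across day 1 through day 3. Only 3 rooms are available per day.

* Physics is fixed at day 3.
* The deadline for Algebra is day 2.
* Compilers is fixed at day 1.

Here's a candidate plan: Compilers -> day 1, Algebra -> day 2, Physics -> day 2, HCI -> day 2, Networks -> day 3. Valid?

Compilers is fixed at day 1 — holds.
The deadline for Algebra is day 2 — holds.
Physics is fixed at day 3 — violated.
Only 3 rooms are available per day — holds.

No. Physics is fixed at day 3 is not satisfied.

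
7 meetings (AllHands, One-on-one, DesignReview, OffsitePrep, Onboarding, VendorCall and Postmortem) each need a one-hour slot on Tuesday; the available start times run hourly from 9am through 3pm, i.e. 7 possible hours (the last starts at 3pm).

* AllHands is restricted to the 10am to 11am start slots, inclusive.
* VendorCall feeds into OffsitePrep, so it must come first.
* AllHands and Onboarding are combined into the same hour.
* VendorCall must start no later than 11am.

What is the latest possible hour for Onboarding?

11am

Onboarding must be in the same hour as AllHands, which can't be before 10am, so Onboarding is at least 10am; Onboarding must be in the same hour as AllHands, which can't be after 11am, so Onboarding is at most 11am.
Onboarding at 11am is achievable: Postmortem in 9am, DesignReview in 9am, AllHands in 11am, OffsitePrep in 10am, VendorCall in 9am, Onboarding in 11am, One-on-one in 9am.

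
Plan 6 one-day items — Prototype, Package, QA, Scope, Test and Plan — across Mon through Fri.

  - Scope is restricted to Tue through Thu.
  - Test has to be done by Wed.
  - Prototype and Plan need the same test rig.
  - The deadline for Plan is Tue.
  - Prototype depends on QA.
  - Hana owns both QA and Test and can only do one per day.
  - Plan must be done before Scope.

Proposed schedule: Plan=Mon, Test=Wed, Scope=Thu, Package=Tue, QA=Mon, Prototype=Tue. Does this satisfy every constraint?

Yes

Plan must be done before Scope — holds.
Prototype and Plan need the same test rig — holds.
Test has to be done by Wed — holds.
The deadline for Plan is Tue — holds.
Scope is restricted to Tue through Thu — holds.
Hana owns both QA and Test and can only do one per day — holds.
Prototype depends on QA — holds.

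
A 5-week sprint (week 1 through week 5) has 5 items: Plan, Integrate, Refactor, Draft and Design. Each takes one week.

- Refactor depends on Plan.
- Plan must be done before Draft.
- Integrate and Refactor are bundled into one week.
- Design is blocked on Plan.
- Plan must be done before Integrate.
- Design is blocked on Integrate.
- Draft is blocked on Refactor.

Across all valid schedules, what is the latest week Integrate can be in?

Precedence pushes Integrate to at least week 2; downstream work caps Integrate at week 4.
Integrate at week 4 is achievable: Draft in week 5, Integrate in week 4, Design in week 5, Refactor in week 4, Plan in week 1.

week 4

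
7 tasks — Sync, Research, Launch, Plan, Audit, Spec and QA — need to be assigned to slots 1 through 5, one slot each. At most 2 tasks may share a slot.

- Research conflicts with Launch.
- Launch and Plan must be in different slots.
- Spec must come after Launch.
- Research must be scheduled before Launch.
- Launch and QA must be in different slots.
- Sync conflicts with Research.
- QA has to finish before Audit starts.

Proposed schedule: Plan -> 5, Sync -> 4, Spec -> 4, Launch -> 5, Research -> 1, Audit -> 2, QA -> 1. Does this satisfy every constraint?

Invalid. Spec must come after Launch.

Research must be scheduled before Launch — holds.
Research conflicts with Launch — holds.
Spec must come after Launch — violated.
QA has to finish before Audit starts — holds.
At most 2 tasks may share a slot — holds.
Sync conflicts with Research — holds.
Launch and QA must be in different slots — holds.
Launch and Plan must be in different slots — violated.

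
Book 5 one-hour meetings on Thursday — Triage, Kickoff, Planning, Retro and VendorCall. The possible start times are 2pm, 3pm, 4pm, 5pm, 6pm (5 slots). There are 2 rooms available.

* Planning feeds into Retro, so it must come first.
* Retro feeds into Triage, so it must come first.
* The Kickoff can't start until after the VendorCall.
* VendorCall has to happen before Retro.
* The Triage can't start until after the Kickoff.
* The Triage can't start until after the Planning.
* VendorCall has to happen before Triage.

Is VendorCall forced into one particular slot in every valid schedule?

No

VendorCall can be 2pm (e.g. Triage=4pm, VendorCall=2pm, Retro=3pm, Planning=2pm, Kickoff=3pm) or 3pm (e.g. VendorCall in 3pm; Triage in 5pm; Kickoff in 4pm; Retro in 4pm; Planning in 2pm).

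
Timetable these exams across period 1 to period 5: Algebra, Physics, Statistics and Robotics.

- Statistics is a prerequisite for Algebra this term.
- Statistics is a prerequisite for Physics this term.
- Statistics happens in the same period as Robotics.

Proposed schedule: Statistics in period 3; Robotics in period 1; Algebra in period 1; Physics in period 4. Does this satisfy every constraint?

Statistics is a prerequisite for Algebra this term — violated.
Statistics is a prerequisite for Physics this term — holds.
Statistics happens in the same period as Robotics — violated.

No. Statistics is a prerequisite for Algebra this term is not satisfied.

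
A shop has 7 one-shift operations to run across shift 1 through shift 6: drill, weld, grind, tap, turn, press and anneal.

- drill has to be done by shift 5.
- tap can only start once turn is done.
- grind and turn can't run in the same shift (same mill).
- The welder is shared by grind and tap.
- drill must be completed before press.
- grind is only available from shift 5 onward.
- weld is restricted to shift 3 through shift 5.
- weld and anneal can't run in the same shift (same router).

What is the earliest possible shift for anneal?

anneal at shift 1 is achievable: weld -> shift 3; press -> shift 2; tap -> shift 2; drill -> shift 1; turn -> shift 1; anneal -> shift 1; grind -> shift 5.

shift 1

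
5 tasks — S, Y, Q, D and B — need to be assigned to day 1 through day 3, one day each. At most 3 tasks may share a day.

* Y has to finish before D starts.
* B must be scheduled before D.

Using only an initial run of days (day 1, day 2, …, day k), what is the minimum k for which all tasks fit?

2 days

The precedence chain requires at least 2 distinct days.
With at most 3 per day and 5 tasks, at least 2 days are needed.
2 works (last occupied day: day 2): for example Q in day 2, B in day 1, D in day 2, Y in day 1, S in day 1.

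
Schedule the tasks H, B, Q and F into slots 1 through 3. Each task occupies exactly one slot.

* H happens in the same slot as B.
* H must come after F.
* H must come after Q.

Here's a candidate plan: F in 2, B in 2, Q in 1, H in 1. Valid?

H must come after Q — violated.
H happens in the same slot as B — violated.
H must come after F — violated.

Invalid. H must come after F.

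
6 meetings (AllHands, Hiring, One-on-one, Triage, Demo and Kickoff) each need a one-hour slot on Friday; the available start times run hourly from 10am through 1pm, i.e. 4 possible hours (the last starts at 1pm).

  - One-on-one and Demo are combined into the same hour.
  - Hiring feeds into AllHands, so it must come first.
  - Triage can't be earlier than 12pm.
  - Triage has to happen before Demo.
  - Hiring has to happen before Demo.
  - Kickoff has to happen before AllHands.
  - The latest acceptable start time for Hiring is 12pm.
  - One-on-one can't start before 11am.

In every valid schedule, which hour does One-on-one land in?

1pm

One-on-one is available from 11am; One-on-one must be in the same hour as Demo, which can't be before 1pm, so One-on-one is at least 1pm.
So One-on-one is pinned to 1pm.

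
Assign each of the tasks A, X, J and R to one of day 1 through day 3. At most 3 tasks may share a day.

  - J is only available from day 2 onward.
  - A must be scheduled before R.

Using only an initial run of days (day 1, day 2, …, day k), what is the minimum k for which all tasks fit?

The precedence chain requires at least 2 distinct days.
With at most 3 per day and 4 tasks, at least 2 days are needed.
2 works (last occupied day: day 2): for example A -> day 1, R -> day 2, X -> day 1, J -> day 2.

2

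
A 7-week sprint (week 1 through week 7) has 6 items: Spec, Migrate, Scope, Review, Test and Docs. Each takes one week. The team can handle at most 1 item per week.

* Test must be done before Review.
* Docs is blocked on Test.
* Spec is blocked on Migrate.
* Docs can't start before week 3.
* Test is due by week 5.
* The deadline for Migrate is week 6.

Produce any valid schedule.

Migrate in week 2, Docs in week 3, Scope in week 6, Review in week 5, Test in week 1, Spec in week 4

Checking: Test(week 1) before Review(week 5); Test(week 1) before Docs(week 3); Migrate(week 2) before Spec(week 4); Docs=week 3 in [week 3,week 7]; Test=week 1 in [week 1,week 5]; Migrate=week 2 in [week 1,week 6]; max 1 per week (cap 1).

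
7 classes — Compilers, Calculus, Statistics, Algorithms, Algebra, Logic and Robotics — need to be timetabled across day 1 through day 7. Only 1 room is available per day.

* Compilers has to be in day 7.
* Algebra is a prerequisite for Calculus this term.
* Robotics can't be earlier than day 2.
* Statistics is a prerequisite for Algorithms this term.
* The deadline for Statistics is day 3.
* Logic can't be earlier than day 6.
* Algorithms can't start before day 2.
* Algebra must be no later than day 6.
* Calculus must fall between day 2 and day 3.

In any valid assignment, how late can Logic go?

day 6

Logic is available from day 6.
Logic at day 6 is achievable: Robotics -> day 5, Compilers -> day 7, Logic -> day 6, Algebra -> day 1, Statistics -> day 3, Algorithms -> day 4, Calculus -> day 2.
Nothing later works — the capacity limit rule out every day after day 6.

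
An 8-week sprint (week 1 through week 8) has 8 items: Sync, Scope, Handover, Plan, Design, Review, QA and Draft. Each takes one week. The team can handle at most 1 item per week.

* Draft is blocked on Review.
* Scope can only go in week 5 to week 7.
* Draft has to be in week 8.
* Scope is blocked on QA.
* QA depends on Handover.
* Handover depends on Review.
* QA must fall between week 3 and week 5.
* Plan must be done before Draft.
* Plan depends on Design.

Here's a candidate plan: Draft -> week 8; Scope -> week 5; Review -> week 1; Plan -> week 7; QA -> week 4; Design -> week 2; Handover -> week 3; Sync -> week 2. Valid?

Scope can only go in week 5 to week 7 — holds.
Plan depends on Design — holds.
Scope is blocked on QA — holds.
Draft has to be in week 8 — holds.
The team can handle at most 1 item per week — violated.
Draft is blocked on Review — holds.
QA must fall between week 3 and week 5 — holds.
Plan must be done before Draft — holds.
Handover depends on Review — holds.
QA depends on Handover — holds.

Invalid. The team can handle at most 1 item per week.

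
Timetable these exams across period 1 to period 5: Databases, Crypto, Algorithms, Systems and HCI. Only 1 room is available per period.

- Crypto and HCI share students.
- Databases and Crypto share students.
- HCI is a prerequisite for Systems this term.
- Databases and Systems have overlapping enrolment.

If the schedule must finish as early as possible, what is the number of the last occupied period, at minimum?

The precedence chain requires at least 2 distinct periods.
With at most 1 per period and 5 exams, at least 5 periods are needed.
5 works (last occupied period: period 5): for example Crypto=period 4; Systems=period 2; Databases=period 3; HCI=period 1; Algorithms=period 5.

period 5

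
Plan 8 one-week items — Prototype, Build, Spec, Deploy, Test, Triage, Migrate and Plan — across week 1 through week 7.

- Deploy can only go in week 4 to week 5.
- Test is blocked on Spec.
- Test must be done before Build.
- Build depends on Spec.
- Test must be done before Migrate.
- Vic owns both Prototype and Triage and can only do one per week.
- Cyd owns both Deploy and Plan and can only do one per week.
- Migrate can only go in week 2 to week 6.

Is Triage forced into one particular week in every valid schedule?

Triage can be week 1 (e.g. Triage -> week 1, Spec -> week 1, Build -> week 3, Test -> week 2, Plan -> week 1, Prototype -> week 2, Migrate -> week 3, Deploy -> week 4) or week 2 (e.g. Spec in week 1; Triage in week 2; Build in week 3; Prototype in week 1; Deploy in week 4; Plan in week 1; Test in week 2; Migrate in week 3).

No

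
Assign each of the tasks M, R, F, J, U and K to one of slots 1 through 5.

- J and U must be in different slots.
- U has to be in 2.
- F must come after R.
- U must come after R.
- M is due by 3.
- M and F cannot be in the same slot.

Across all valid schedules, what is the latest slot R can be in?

1

Downstream work caps R at 1.
R at 1 is achievable: R -> 1, F -> 2, K -> 1, J -> 1, M -> 1, U -> 2.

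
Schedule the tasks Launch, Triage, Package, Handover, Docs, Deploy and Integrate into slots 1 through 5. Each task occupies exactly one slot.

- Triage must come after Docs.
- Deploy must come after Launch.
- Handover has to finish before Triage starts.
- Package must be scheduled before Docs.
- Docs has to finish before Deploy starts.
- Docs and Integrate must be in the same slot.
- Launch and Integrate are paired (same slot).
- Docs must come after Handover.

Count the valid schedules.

34

Splitting on Launch: it can be 2 (9), 3 (16), 4 (9). Listing each branch's schedules as (Triage, Package, Handover, Docs, Deploy, Integrate):
Launch=2: (3,1,1,2,3,2) (3,1,1,2,4,2) (3,1,1,2,5,2) (4,1,1,2,3,2) (4,1,1,2,4,2) (4,1,1,2,5,2) (5,1,1,2,3,2) (5,1,1,2,4,2) (5,1,1,2,5,2) — 9.
Launch=3: (4,1,1,3,4,3) (4,1,1,3,5,3) (4,1,2,3,4,3) (4,1,2,3,5,3) (4,2,1,3,4,3) (4,2,1,3,5,3) (4,2,2,3,4,3) (4,2,2,3,5,3) (5,1,1,3,4,3) (5,1,1,3,5,3) (5,1,2,3,4,3) (5,1,2,3,5,3) (5,2,1,3,4,3) (5,2,1,3,5,3) (5,2,2,3,4,3) (5,2,2,3,5,3) — 16.
Launch=4: (5,1,1,4,5,4) (5,1,2,4,5,4) (5,1,3,4,5,4) (5,2,1,4,5,4) (5,2,2,4,5,4) (5,2,3,4,5,4) (5,3,1,4,5,4) (5,3,2,4,5,4) (5,3,3,4,5,4) — 9.
Summing: 9 + 16 + 9 = 34.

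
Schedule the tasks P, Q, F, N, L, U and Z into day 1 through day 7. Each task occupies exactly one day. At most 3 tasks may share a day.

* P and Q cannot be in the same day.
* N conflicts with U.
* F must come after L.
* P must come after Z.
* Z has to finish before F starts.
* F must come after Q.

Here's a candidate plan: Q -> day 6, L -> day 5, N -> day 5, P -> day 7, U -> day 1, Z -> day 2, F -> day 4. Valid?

No — it violates: F must come after Q

Z has to finish before F starts — holds.
F must come after L — violated.
F must come after Q — violated.
N conflicts with U — holds.
At most 3 tasks may share a day — holds.
P and Q cannot be in the same day — holds.
P must come after Z — holds.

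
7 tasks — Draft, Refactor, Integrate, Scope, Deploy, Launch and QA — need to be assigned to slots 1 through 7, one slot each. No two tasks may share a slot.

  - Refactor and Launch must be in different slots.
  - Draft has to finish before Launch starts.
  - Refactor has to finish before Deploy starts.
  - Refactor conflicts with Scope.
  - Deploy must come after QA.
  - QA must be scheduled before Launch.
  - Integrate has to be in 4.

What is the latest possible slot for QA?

Downstream work caps QA at 6.
QA at 5 is achievable: Refactor=2, Draft=1, Scope=3, Launch=7, Integrate=4, QA=5, Deploy=6.
Nothing later works — the conflict and capacity constraints rule out every slot after 5.

5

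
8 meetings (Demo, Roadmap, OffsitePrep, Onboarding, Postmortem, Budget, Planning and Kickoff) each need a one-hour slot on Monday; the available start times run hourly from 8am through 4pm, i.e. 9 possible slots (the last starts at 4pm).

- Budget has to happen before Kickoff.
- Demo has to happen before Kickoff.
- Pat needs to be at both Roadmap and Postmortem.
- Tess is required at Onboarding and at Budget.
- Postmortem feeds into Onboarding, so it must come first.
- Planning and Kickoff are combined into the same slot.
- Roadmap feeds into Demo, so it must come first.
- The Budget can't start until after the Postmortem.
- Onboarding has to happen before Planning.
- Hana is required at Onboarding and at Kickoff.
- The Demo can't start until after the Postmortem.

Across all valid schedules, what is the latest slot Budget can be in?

3pm

Precedence pushes Budget to at least 9am; downstream work caps Budget at 3pm.
Budget at 3pm is achievable: OffsitePrep -> 8am, Budget -> 3pm, Planning -> 4pm, Demo -> 10am, Kickoff -> 4pm, Postmortem -> 8am, Roadmap -> 9am, Onboarding -> 9am.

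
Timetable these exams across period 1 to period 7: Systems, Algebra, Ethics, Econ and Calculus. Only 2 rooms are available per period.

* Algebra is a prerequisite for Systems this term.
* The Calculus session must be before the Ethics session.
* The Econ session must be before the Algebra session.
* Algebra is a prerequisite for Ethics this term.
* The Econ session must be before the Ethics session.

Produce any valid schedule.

Calculus -> period 1; Systems -> period 3; Econ -> period 1; Ethics -> period 3; Algebra -> period 2

Checking: Algebra(period 2) before Ethics(period 3); Algebra(period 2) before Systems(period 3); Calculus(period 1) before Ethics(period 3); Econ(period 1) before Ethics(period 3); Econ(period 1) before Algebra(period 2); max 2 per period (cap 2).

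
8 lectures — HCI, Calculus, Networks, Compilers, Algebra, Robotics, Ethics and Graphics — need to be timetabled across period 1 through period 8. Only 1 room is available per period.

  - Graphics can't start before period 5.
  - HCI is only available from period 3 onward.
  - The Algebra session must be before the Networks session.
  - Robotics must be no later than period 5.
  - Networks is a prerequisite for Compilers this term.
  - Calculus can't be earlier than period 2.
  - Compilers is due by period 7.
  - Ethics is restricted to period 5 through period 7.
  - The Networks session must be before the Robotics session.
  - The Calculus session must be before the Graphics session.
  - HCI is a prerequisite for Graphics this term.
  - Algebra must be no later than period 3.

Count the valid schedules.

Splitting on HCI: it can be period 3 (12), period 4 (12), period 5 (10), period 6 (13), period 7 (13). Listing each branch's schedules as (Calculus, Networks, Compilers, Algebra, Robotics, Ethics, Graphics) by period number:
HCI=period 3: (2,4,6,1,5,7,8) (2,4,7,1,5,6,8) (4,2,6,1,5,7,8) (4,2,7,1,5,6,8) (5,2,6,1,4,7,8) (5,2,7,1,4,6,8) (6,2,4,1,5,7,8) (6,2,5,1,4,7,8) (6,2,7,1,4,5,8) (7,2,4,1,5,6,8) (7,2,5,1,4,6,8) (7,2,6,1,4,5,8) — 12.
HCI=period 4: (2,3,6,1,5,7,8) (2,3,7,1,5,6,8) (3,2,6,1,5,7,8) (3,2,7,1,5,6,8) (5,2,6,1,3,7,8) (5,2,7,1,3,6,8) (6,2,3,1,5,7,8) (6,2,5,1,3,7,8) (6,2,7,1,3,5,8) (7,2,3,1,5,6,8) (7,2,5,1,3,6,8) (7,2,6,1,3,5,8) — 12.
HCI=period 5: (2,3,6,1,4,7,8) (2,3,7,1,4,6,8) (3,2,6,1,4,7,8) (3,2,7,1,4,6,8) (4,2,6,1,3,7,8) (4,2,7,1,3,6,8) (6,2,3,1,4,7,8) (6,2,4,1,3,7,8) (7,2,3,1,4,6,8) (7,2,4,1,3,6,8) — 10.
HCI=period 6: (2,3,4,1,5,7,8) (2,3,5,1,4,7,8) (2,3,7,1,4,5,8) (3,2,4,1,5,7,8) (3,2,5,1,4,7,8) (3,2,7,1,4,5,8) (4,2,3,1,5,7,8) (4,2,5,1,3,7,8) (4,2,7,1,3,5,8) (5,2,3,1,4,7,8) (5,2,4,1,3,7,8) (7,2,3,1,4,5,8) (7,2,4,1,3,5,8) — 13.
HCI=period 7: (2,3,4,1,5,6,8) (2,3,5,1,4,6,8) (2,3,6,1,4,5,8) (3,2,4,1,5,6,8) (3,2,5,1,4,6,8) (3,2,6,1,4,5,8) (4,2,3,1,5,6,8) (4,2,5,1,3,6,8) (4,2,6,1,3,5,8) (5,2,3,1,4,6,8) (5,2,4,1,3,6,8) (6,2,3,1,4,5,8) (6,2,4,1,3,5,8) — 13.
Summing: 12 + 12 + 10 + 13 + 13 = 60.

60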